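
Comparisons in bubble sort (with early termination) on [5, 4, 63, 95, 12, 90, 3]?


Algorithm: bubble sort (with early termination)
Input: [5, 4, 63, 95, 12, 90, 3]
Sorted: [3, 4, 5, 12, 63, 90, 95]

21


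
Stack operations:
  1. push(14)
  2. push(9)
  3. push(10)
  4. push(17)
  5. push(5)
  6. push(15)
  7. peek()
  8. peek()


push(14) -> [14]
push(9) -> [14, 9]
push(10) -> [14, 9, 10]
push(17) -> [14, 9, 10, 17]
push(5) -> [14, 9, 10, 17, 5]
push(15) -> [14, 9, 10, 17, 5, 15]
peek()->15
peek()->15

Final stack: [14, 9, 10, 17, 5, 15]


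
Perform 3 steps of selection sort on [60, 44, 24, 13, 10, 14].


Initial: [60, 44, 24, 13, 10, 14]
Step 1: min=10 at 4
  Swap: [10, 44, 24, 13, 60, 14]
Step 2: min=13 at 3
  Swap: [10, 13, 24, 44, 60, 14]
Step 3: min=14 at 5
  Swap: [10, 13, 14, 44, 60, 24]

After 3 steps: [10, 13, 14, 44, 60, 24]


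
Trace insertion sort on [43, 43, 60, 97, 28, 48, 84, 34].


Initial: [43, 43, 60, 97, 28, 48, 84, 34]
Insert 43: [43, 43, 60, 97, 28, 48, 84, 34]
Insert 60: [43, 43, 60, 97, 28, 48, 84, 34]
Insert 97: [43, 43, 60, 97, 28, 48, 84, 34]
Insert 28: [28, 43, 43, 60, 97, 48, 84, 34]
Insert 48: [28, 43, 43, 48, 60, 97, 84, 34]
Insert 84: [28, 43, 43, 48, 60, 84, 97, 34]
Insert 34: [28, 34, 43, 43, 48, 60, 84, 97]

Sorted: [28, 34, 43, 43, 48, 60, 84, 97]


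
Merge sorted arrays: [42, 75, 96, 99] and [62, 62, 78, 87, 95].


Take 42 from A
Take 62 from B
Take 62 from B
Take 75 from A
Take 78 from B
Take 87 from B
Take 95 from B

Merged: [42, 62, 62, 75, 78, 87, 95, 96, 99]


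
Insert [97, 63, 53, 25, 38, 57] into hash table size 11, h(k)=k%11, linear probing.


Insert 97: h=9 -> slot 9
Insert 63: h=8 -> slot 8
Insert 53: h=9, 1 probes -> slot 10
Insert 25: h=3 -> slot 3
Insert 38: h=5 -> slot 5
Insert 57: h=2 -> slot 2

Table: [None, None, 57, 25, None, 38, None, None, 63, 97, 53]


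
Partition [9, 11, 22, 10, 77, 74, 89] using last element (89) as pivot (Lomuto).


Pivot: 89
  9 <= 89: advance i (no swap)
  11 <= 89: advance i (no swap)
  22 <= 89: advance i (no swap)
  10 <= 89: advance i (no swap)
  77 <= 89: advance i (no swap)
  74 <= 89: advance i (no swap)
Place pivot at 6: [9, 11, 22, 10, 77, 74, 89]

Partitioned: [9, 11, 22, 10, 77, 74, 89]


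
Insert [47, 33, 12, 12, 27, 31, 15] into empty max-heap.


Insert 47: [47]
Insert 33: [47, 33]
Insert 12: [47, 33, 12]
Insert 12: [47, 33, 12, 12]
Insert 27: [47, 33, 12, 12, 27]
Insert 31: [47, 33, 31, 12, 27, 12]
Insert 15: [47, 33, 31, 12, 27, 12, 15]

Final heap: [47, 33, 31, 12, 27, 12, 15]


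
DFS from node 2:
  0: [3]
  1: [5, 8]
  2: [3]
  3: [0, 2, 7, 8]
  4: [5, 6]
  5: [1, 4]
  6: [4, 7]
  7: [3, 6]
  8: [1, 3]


Visit 2, push [3]
Visit 3, push [8, 7, 0]
Visit 0, push []
Visit 7, push [6]
Visit 6, push [4]
Visit 4, push [5]
Visit 5, push [1]
Visit 1, push [8]
Visit 8, push []

DFS order: [2, 3, 0, 7, 6, 4, 5, 1, 8]


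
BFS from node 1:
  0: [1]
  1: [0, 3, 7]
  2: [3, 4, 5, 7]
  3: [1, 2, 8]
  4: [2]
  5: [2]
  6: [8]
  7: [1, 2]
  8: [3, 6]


Visit 1, enqueue [0, 3, 7]
Visit 0, enqueue []
Visit 3, enqueue [2, 8]
Visit 7, enqueue []
Visit 2, enqueue [4, 5]
Visit 8, enqueue [6]
Visit 4, enqueue []
Visit 5, enqueue []
Visit 6, enqueue []

BFS order: [1, 0, 3, 7, 2, 8, 4, 5, 6]


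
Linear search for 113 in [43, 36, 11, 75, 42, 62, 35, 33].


i=0: 43!=113
i=1: 36!=113
i=2: 11!=113
i=3: 75!=113
i=4: 42!=113
i=5: 62!=113
i=6: 35!=113
i=7: 33!=113

Not found, 8 comps


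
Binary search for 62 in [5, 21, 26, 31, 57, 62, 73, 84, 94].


Step 1: lo=0, hi=8, mid=4, val=57
Step 2: lo=5, hi=8, mid=6, val=73
Step 3: lo=5, hi=5, mid=5, val=62

Found at index 5


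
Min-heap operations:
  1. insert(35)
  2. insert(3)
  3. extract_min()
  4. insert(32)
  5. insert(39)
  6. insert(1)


insert(35) -> [35]
insert(3) -> [3, 35]
extract_min()->3, [35]
insert(32) -> [32, 35]
insert(39) -> [32, 35, 39]
insert(1) -> [1, 32, 39, 35]

Final heap: [1, 32, 39, 35]


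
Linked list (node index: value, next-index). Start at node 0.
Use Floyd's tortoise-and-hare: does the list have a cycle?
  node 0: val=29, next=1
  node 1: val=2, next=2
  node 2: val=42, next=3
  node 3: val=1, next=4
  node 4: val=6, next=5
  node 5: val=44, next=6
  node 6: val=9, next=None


Floyd's tortoise (slow, +1) and hare (fast, +2):
  init: slow=0, fast=0
  step 1: slow=1, fast=2
  step 2: slow=2, fast=4
  step 3: slow=3, fast=6
  step 4: fast -> None, no cycle

Cycle: no


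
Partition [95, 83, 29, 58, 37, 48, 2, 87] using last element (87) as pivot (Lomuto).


Pivot: 87
  83 <= 87: swap -> [83, 95, 29, 58, 37, 48, 2, 87]
  29 <= 87: swap -> [83, 29, 95, 58, 37, 48, 2, 87]
  58 <= 87: swap -> [83, 29, 58, 95, 37, 48, 2, 87]
  37 <= 87: swap -> [83, 29, 58, 37, 95, 48, 2, 87]
  48 <= 87: swap -> [83, 29, 58, 37, 48, 95, 2, 87]
  2 <= 87: swap -> [83, 29, 58, 37, 48, 2, 95, 87]
Place pivot at 6: [83, 29, 58, 37, 48, 2, 87, 95]

Partitioned: [83, 29, 58, 37, 48, 2, 87, 95]


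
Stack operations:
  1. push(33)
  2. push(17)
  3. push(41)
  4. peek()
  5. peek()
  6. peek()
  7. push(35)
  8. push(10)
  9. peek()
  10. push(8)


push(33) -> [33]
push(17) -> [33, 17]
push(41) -> [33, 17, 41]
peek()->41
peek()->41
peek()->41
push(35) -> [33, 17, 41, 35]
push(10) -> [33, 17, 41, 35, 10]
peek()->10
push(8) -> [33, 17, 41, 35, 10, 8]

Final stack: [33, 17, 41, 35, 10, 8]


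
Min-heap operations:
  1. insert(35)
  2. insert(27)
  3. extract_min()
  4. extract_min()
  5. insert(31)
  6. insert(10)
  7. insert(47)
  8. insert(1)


insert(35) -> [35]
insert(27) -> [27, 35]
extract_min()->27, [35]
extract_min()->35, []
insert(31) -> [31]
insert(10) -> [10, 31]
insert(47) -> [10, 31, 47]
insert(1) -> [1, 10, 47, 31]

Final heap: [1, 10, 47, 31]


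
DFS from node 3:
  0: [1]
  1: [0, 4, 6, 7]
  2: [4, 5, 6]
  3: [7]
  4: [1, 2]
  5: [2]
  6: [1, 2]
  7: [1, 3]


Visit 3, push [7]
Visit 7, push [1]
Visit 1, push [6, 4, 0]
Visit 0, push []
Visit 4, push [2]
Visit 2, push [6, 5]
Visit 5, push []
Visit 6, push []

DFS order: [3, 7, 1, 0, 4, 2, 5, 6]


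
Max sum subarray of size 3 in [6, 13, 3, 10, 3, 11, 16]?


[0:3]: 22
[1:4]: 26
[2:5]: 16
[3:6]: 24
[4:7]: 30

Max: 30 at [4:7]


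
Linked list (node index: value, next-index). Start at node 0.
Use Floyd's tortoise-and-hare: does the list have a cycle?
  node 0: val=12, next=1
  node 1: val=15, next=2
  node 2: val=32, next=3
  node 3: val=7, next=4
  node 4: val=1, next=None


Floyd's tortoise (slow, +1) and hare (fast, +2):
  init: slow=0, fast=0
  step 1: slow=1, fast=2
  step 2: slow=2, fast=4
  step 3: fast -> None, no cycle

Cycle: no


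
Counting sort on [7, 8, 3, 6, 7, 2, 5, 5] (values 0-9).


Input: [7, 8, 3, 6, 7, 2, 5, 5]
Counts: [0, 0, 1, 1, 0, 2, 1, 2, 1, 0]

Sorted: [2, 3, 5, 5, 6, 7, 7, 8]


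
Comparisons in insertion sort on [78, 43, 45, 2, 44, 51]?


Algorithm: insertion sort
Input: [78, 43, 45, 2, 44, 51]
Sorted: [2, 43, 44, 45, 51, 78]

11


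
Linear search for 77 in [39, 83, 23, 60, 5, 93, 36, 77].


i=0: 39!=77
i=1: 83!=77
i=2: 23!=77
i=3: 60!=77
i=4: 5!=77
i=5: 93!=77
i=6: 36!=77
i=7: 77==77 found!

Found at 7, 8 comps


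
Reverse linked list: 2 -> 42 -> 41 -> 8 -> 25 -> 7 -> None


Step 1: curr=2, set curr.next=prev(None) | reversed so far: 2
Step 2: curr=42, set curr.next=prev(2) | reversed so far: 42 -> 2
Step 3: curr=41, set curr.next=prev(42) | reversed so far: 41 -> 42 -> 2
Step 4: curr=8, set curr.next=prev(41) | reversed so far: 8 -> 41 -> 42 -> 2
Step 5: curr=25, set curr.next=prev(8) | reversed so far: 25 -> 8 -> 41 -> 42 -> 2
Step 6: curr=7, set curr.next=prev(25) | reversed so far: 7 -> 25 -> 8 -> 41 -> 42 -> 2

7 -> 25 -> 8 -> 41 -> 42 -> 2 -> None


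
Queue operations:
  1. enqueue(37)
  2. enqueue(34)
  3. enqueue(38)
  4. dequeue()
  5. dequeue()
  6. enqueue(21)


enqueue(37) -> [37]
enqueue(34) -> [37, 34]
enqueue(38) -> [37, 34, 38]
dequeue()->37, [34, 38]
dequeue()->34, [38]
enqueue(21) -> [38, 21]

Final queue: [38, 21]


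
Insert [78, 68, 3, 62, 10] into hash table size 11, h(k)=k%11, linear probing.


Insert 78: h=1 -> slot 1
Insert 68: h=2 -> slot 2
Insert 3: h=3 -> slot 3
Insert 62: h=7 -> slot 7
Insert 10: h=10 -> slot 10

Table: [None, 78, 68, 3, None, None, None, 62, None, None, 10]


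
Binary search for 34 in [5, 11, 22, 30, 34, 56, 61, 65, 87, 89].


Step 1: lo=0, hi=9, mid=4, val=34

Found at index 4


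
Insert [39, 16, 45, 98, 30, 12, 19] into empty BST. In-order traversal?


Insert 39: root
Insert 16: L from 39
Insert 45: R from 39
Insert 98: R from 39 -> R from 45
Insert 30: L from 39 -> R from 16
Insert 12: L from 39 -> L from 16
Insert 19: L from 39 -> R from 16 -> L from 30

In-order: [12, 16, 19, 30, 39, 45, 98]


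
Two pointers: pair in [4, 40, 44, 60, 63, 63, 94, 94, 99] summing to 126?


lo=0(4)+hi=8(99)=103
lo=1(40)+hi=8(99)=139
lo=1(40)+hi=7(94)=134
lo=1(40)+hi=6(94)=134
lo=1(40)+hi=5(63)=103
lo=2(44)+hi=5(63)=107
lo=3(60)+hi=5(63)=123
lo=4(63)+hi=5(63)=126

Yes: 63+63=126


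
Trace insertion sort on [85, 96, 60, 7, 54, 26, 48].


Initial: [85, 96, 60, 7, 54, 26, 48]
Insert 96: [85, 96, 60, 7, 54, 26, 48]
Insert 60: [60, 85, 96, 7, 54, 26, 48]
Insert 7: [7, 60, 85, 96, 54, 26, 48]
Insert 54: [7, 54, 60, 85, 96, 26, 48]
Insert 26: [7, 26, 54, 60, 85, 96, 48]
Insert 48: [7, 26, 48, 54, 60, 85, 96]

Sorted: [7, 26, 48, 54, 60, 85, 96]


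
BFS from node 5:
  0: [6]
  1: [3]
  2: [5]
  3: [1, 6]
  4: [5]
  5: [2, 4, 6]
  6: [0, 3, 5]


Visit 5, enqueue [2, 4, 6]
Visit 2, enqueue []
Visit 4, enqueue []
Visit 6, enqueue [0, 3]
Visit 0, enqueue []
Visit 3, enqueue [1]
Visit 1, enqueue []

BFS order: [5, 2, 4, 6, 0, 3, 1]


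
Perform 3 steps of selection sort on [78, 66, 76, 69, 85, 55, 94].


Initial: [78, 66, 76, 69, 85, 55, 94]
Step 1: min=55 at 5
  Swap: [55, 66, 76, 69, 85, 78, 94]
Step 2: min=66 at 1
  Swap: [55, 66, 76, 69, 85, 78, 94]
Step 3: min=69 at 3
  Swap: [55, 66, 69, 76, 85, 78, 94]

After 3 steps: [55, 66, 69, 76, 85, 78, 94]


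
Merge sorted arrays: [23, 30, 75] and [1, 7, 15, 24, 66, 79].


Take 1 from B
Take 7 from B
Take 15 from B
Take 23 from A
Take 24 from B
Take 30 from A
Take 66 from B
Take 75 from A

Merged: [1, 7, 15, 23, 24, 30, 66, 75, 79]


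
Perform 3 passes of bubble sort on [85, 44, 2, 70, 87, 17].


Initial: [85, 44, 2, 70, 87, 17]
Pass 1: [44, 2, 70, 85, 17, 87] (4 swaps)
Pass 2: [2, 44, 70, 17, 85, 87] (2 swaps)
Pass 3: [2, 44, 17, 70, 85, 87] (1 swaps)

After 3 passes: [2, 44, 17, 70, 85, 87]


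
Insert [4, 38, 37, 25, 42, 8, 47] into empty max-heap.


Insert 4: [4]
Insert 38: [38, 4]
Insert 37: [38, 4, 37]
Insert 25: [38, 25, 37, 4]
Insert 42: [42, 38, 37, 4, 25]
Insert 8: [42, 38, 37, 4, 25, 8]
Insert 47: [47, 38, 42, 4, 25, 8, 37]

Final heap: [47, 38, 42, 4, 25, 8, 37]


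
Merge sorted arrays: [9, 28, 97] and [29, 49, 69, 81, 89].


Take 9 from A
Take 28 from A
Take 29 from B
Take 49 from B
Take 69 from B
Take 81 from B
Take 89 from B

Merged: [9, 28, 29, 49, 69, 81, 89, 97]


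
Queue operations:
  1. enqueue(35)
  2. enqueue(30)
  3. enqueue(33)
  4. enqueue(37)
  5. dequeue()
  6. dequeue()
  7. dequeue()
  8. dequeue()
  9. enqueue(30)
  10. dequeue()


enqueue(35) -> [35]
enqueue(30) -> [35, 30]
enqueue(33) -> [35, 30, 33]
enqueue(37) -> [35, 30, 33, 37]
dequeue()->35, [30, 33, 37]
dequeue()->30, [33, 37]
dequeue()->33, [37]
dequeue()->37, []
enqueue(30) -> [30]
dequeue()->30, []

Final queue: []


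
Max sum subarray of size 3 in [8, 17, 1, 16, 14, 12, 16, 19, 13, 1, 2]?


[0:3]: 26
[1:4]: 34
[2:5]: 31
[3:6]: 42
[4:7]: 42
[5:8]: 47
[6:9]: 48
[7:10]: 33
[8:11]: 16

Max: 48 at [6:9]


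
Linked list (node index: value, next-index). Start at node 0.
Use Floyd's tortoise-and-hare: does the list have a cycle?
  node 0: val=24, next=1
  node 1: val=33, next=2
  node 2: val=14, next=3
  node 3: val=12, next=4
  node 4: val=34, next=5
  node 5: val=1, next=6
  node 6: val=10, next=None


Floyd's tortoise (slow, +1) and hare (fast, +2):
  init: slow=0, fast=0
  step 1: slow=1, fast=2
  step 2: slow=2, fast=4
  step 3: slow=3, fast=6
  step 4: fast -> None, no cycle

Cycle: no


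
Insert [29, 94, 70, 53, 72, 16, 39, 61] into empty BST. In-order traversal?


Insert 29: root
Insert 94: R from 29
Insert 70: R from 29 -> L from 94
Insert 53: R from 29 -> L from 94 -> L from 70
Insert 72: R from 29 -> L from 94 -> R from 70
Insert 16: L from 29
Insert 39: R from 29 -> L from 94 -> L from 70 -> L from 53
Insert 61: R from 29 -> L from 94 -> L from 70 -> R from 53

In-order: [16, 29, 39, 53, 61, 70, 72, 94]


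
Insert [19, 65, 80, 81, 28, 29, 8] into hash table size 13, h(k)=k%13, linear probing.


Insert 19: h=6 -> slot 6
Insert 65: h=0 -> slot 0
Insert 80: h=2 -> slot 2
Insert 81: h=3 -> slot 3
Insert 28: h=2, 2 probes -> slot 4
Insert 29: h=3, 2 probes -> slot 5
Insert 8: h=8 -> slot 8

Table: [65, None, 80, 81, 28, 29, 19, None, 8, None, None, None, None]


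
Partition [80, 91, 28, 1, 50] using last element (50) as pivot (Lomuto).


Pivot: 50
  28 <= 50: swap -> [28, 91, 80, 1, 50]
  1 <= 50: swap -> [28, 1, 80, 91, 50]
Place pivot at 2: [28, 1, 50, 91, 80]

Partitioned: [28, 1, 50, 91, 80]


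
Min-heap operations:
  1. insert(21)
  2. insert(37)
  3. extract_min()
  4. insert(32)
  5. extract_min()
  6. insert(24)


insert(21) -> [21]
insert(37) -> [21, 37]
extract_min()->21, [37]
insert(32) -> [32, 37]
extract_min()->32, [37]
insert(24) -> [24, 37]

Final heap: [24, 37]


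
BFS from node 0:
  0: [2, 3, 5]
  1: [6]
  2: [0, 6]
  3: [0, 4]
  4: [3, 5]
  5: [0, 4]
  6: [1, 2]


Visit 0, enqueue [2, 3, 5]
Visit 2, enqueue [6]
Visit 3, enqueue [4]
Visit 5, enqueue []
Visit 6, enqueue [1]
Visit 4, enqueue []
Visit 1, enqueue []

BFS order: [0, 2, 3, 5, 6, 4, 1]


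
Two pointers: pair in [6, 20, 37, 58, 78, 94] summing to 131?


lo=0(6)+hi=5(94)=100
lo=1(20)+hi=5(94)=114
lo=2(37)+hi=5(94)=131

Yes: 37+94=131


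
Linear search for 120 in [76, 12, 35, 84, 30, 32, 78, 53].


i=0: 76!=120
i=1: 12!=120
i=2: 35!=120
i=3: 84!=120
i=4: 30!=120
i=5: 32!=120
i=6: 78!=120
i=7: 53!=120

Not found, 8 comps


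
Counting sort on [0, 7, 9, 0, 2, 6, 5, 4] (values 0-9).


Input: [0, 7, 9, 0, 2, 6, 5, 4]
Counts: [2, 0, 1, 0, 1, 1, 1, 1, 0, 1]

Sorted: [0, 0, 2, 4, 5, 6, 7, 9]


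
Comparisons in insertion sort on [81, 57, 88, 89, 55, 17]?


Algorithm: insertion sort
Input: [81, 57, 88, 89, 55, 17]
Sorted: [17, 55, 57, 81, 88, 89]

12


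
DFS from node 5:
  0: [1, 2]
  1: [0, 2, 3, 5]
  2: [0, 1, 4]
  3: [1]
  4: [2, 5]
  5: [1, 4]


Visit 5, push [4, 1]
Visit 1, push [3, 2, 0]
Visit 0, push [2]
Visit 2, push [4]
Visit 4, push []
Visit 3, push []

DFS order: [5, 1, 0, 2, 4, 3]


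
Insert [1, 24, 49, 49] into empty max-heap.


Insert 1: [1]
Insert 24: [24, 1]
Insert 49: [49, 1, 24]
Insert 49: [49, 49, 24, 1]

Final heap: [49, 49, 24, 1]


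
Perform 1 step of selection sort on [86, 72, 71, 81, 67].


Initial: [86, 72, 71, 81, 67]
Step 1: min=67 at 4
  Swap: [67, 72, 71, 81, 86]

After 1 step: [67, 72, 71, 81, 86]


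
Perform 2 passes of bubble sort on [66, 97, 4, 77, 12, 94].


Initial: [66, 97, 4, 77, 12, 94]
Pass 1: [66, 4, 77, 12, 94, 97] (4 swaps)
Pass 2: [4, 66, 12, 77, 94, 97] (2 swaps)

After 2 passes: [4, 66, 12, 77, 94, 97]


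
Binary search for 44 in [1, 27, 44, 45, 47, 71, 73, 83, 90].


Step 1: lo=0, hi=8, mid=4, val=47
Step 2: lo=0, hi=3, mid=1, val=27
Step 3: lo=2, hi=3, mid=2, val=44

Found at index 2


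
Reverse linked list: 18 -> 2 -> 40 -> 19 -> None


Step 1: curr=18, set curr.next=prev(None) | reversed so far: 18
Step 2: curr=2, set curr.next=prev(18) | reversed so far: 2 -> 18
Step 3: curr=40, set curr.next=prev(2) | reversed so far: 40 -> 2 -> 18
Step 4: curr=19, set curr.next=prev(40) | reversed so far: 19 -> 40 -> 2 -> 18

19 -> 40 -> 2 -> 18 -> None


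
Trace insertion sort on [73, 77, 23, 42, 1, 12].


Initial: [73, 77, 23, 42, 1, 12]
Insert 77: [73, 77, 23, 42, 1, 12]
Insert 23: [23, 73, 77, 42, 1, 12]
Insert 42: [23, 42, 73, 77, 1, 12]
Insert 1: [1, 23, 42, 73, 77, 12]
Insert 12: [1, 12, 23, 42, 73, 77]

Sorted: [1, 12, 23, 42, 73, 77]


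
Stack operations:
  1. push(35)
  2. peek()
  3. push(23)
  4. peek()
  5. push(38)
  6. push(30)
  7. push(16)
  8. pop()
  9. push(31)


push(35) -> [35]
peek()->35
push(23) -> [35, 23]
peek()->23
push(38) -> [35, 23, 38]
push(30) -> [35, 23, 38, 30]
push(16) -> [35, 23, 38, 30, 16]
pop()->16, [35, 23, 38, 30]
push(31) -> [35, 23, 38, 30, 31]

Final stack: [35, 23, 38, 30, 31]


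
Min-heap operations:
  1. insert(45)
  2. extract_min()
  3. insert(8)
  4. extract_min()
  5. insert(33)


insert(45) -> [45]
extract_min()->45, []
insert(8) -> [8]
extract_min()->8, []
insert(33) -> [33]

Final heap: [33]


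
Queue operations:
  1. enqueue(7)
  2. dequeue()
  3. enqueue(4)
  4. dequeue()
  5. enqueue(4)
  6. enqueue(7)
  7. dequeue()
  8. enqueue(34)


enqueue(7) -> [7]
dequeue()->7, []
enqueue(4) -> [4]
dequeue()->4, []
enqueue(4) -> [4]
enqueue(7) -> [4, 7]
dequeue()->4, [7]
enqueue(34) -> [7, 34]

Final queue: [7, 34]


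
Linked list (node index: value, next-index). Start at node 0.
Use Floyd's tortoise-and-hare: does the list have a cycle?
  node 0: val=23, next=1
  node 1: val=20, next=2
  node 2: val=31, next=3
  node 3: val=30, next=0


Floyd's tortoise (slow, +1) and hare (fast, +2):
  init: slow=0, fast=0
  step 1: slow=1, fast=2
  step 2: slow=2, fast=0
  step 3: slow=3, fast=2
  step 4: slow=0, fast=0
  slow == fast at node 0: cycle detected

Cycle: yes


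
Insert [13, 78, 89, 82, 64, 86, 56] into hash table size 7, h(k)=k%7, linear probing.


Insert 13: h=6 -> slot 6
Insert 78: h=1 -> slot 1
Insert 89: h=5 -> slot 5
Insert 82: h=5, 2 probes -> slot 0
Insert 64: h=1, 1 probes -> slot 2
Insert 86: h=2, 1 probes -> slot 3
Insert 56: h=0, 4 probes -> slot 4

Table: [82, 78, 64, 86, 56, 89, 13]


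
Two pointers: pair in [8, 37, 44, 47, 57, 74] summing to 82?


lo=0(8)+hi=5(74)=82

Yes: 8+74=82


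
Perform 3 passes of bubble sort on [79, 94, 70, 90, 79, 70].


Initial: [79, 94, 70, 90, 79, 70]
Pass 1: [79, 70, 90, 79, 70, 94] (4 swaps)
Pass 2: [70, 79, 79, 70, 90, 94] (3 swaps)
Pass 3: [70, 79, 70, 79, 90, 94] (1 swaps)

After 3 passes: [70, 79, 70, 79, 90, 94]


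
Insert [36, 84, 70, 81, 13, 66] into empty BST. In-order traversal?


Insert 36: root
Insert 84: R from 36
Insert 70: R from 36 -> L from 84
Insert 81: R from 36 -> L from 84 -> R from 70
Insert 13: L from 36
Insert 66: R from 36 -> L from 84 -> L from 70

In-order: [13, 36, 66, 70, 81, 84]


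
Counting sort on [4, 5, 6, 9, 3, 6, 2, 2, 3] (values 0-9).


Input: [4, 5, 6, 9, 3, 6, 2, 2, 3]
Counts: [0, 0, 2, 2, 1, 1, 2, 0, 0, 1]

Sorted: [2, 2, 3, 3, 4, 5, 6, 6, 9]


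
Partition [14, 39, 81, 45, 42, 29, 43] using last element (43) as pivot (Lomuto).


Pivot: 43
  14 <= 43: advance i (no swap)
  39 <= 43: advance i (no swap)
  42 <= 43: swap -> [14, 39, 42, 45, 81, 29, 43]
  29 <= 43: swap -> [14, 39, 42, 29, 81, 45, 43]
Place pivot at 4: [14, 39, 42, 29, 43, 45, 81]

Partitioned: [14, 39, 42, 29, 43, 45, 81]


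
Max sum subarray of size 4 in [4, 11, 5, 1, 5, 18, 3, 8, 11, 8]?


[0:4]: 21
[1:5]: 22
[2:6]: 29
[3:7]: 27
[4:8]: 34
[5:9]: 40
[6:10]: 30

Max: 40 at [5:9]


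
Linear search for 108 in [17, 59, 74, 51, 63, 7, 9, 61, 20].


i=0: 17!=108
i=1: 59!=108
i=2: 74!=108
i=3: 51!=108
i=4: 63!=108
i=5: 7!=108
i=6: 9!=108
i=7: 61!=108
i=8: 20!=108

Not found, 9 comps


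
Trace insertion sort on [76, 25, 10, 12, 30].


Initial: [76, 25, 10, 12, 30]
Insert 25: [25, 76, 10, 12, 30]
Insert 10: [10, 25, 76, 12, 30]
Insert 12: [10, 12, 25, 76, 30]
Insert 30: [10, 12, 25, 30, 76]

Sorted: [10, 12, 25, 30, 76]


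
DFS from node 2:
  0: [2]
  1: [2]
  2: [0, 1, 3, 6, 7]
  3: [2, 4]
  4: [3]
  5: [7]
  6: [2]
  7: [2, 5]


Visit 2, push [7, 6, 3, 1, 0]
Visit 0, push []
Visit 1, push []
Visit 3, push [4]
Visit 4, push []
Visit 6, push []
Visit 7, push [5]
Visit 5, push []

DFS order: [2, 0, 1, 3, 4, 6, 7, 5]


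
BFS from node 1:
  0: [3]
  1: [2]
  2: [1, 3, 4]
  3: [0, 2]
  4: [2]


Visit 1, enqueue [2]
Visit 2, enqueue [3, 4]
Visit 3, enqueue [0]
Visit 4, enqueue []
Visit 0, enqueue []

BFS order: [1, 2, 3, 4, 0]


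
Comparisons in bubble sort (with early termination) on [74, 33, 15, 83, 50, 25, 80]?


Algorithm: bubble sort (with early termination)
Input: [74, 33, 15, 83, 50, 25, 80]
Sorted: [15, 25, 33, 50, 74, 80, 83]

20


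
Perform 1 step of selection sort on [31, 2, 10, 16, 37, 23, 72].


Initial: [31, 2, 10, 16, 37, 23, 72]
Step 1: min=2 at 1
  Swap: [2, 31, 10, 16, 37, 23, 72]

After 1 step: [2, 31, 10, 16, 37, 23, 72]


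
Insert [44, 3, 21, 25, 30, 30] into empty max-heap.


Insert 44: [44]
Insert 3: [44, 3]
Insert 21: [44, 3, 21]
Insert 25: [44, 25, 21, 3]
Insert 30: [44, 30, 21, 3, 25]
Insert 30: [44, 30, 30, 3, 25, 21]

Final heap: [44, 30, 30, 3, 25, 21]


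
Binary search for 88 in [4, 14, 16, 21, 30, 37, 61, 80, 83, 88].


Step 1: lo=0, hi=9, mid=4, val=30
Step 2: lo=5, hi=9, mid=7, val=80
Step 3: lo=8, hi=9, mid=8, val=83
Step 4: lo=9, hi=9, mid=9, val=88

Found at index 9


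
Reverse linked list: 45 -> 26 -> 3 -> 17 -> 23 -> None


Step 1: curr=45, set curr.next=prev(None) | reversed so far: 45
Step 2: curr=26, set curr.next=prev(45) | reversed so far: 26 -> 45
Step 3: curr=3, set curr.next=prev(26) | reversed so far: 3 -> 26 -> 45
Step 4: curr=17, set curr.next=prev(3) | reversed so far: 17 -> 3 -> 26 -> 45
Step 5: curr=23, set curr.next=prev(17) | reversed so far: 23 -> 17 -> 3 -> 26 -> 45

23 -> 17 -> 3 -> 26 -> 45 -> None


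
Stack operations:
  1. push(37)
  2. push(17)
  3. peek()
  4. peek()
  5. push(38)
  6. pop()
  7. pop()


push(37) -> [37]
push(17) -> [37, 17]
peek()->17
peek()->17
push(38) -> [37, 17, 38]
pop()->38, [37, 17]
pop()->17, [37]

Final stack: [37]


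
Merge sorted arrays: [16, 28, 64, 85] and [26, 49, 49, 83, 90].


Take 16 from A
Take 26 from B
Take 28 from A
Take 49 from B
Take 49 from B
Take 64 from A
Take 83 from B
Take 85 from A

Merged: [16, 26, 28, 49, 49, 64, 83, 85, 90]


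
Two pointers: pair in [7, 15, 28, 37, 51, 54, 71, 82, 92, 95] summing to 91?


lo=0(7)+hi=9(95)=102
lo=0(7)+hi=8(92)=99
lo=0(7)+hi=7(82)=89
lo=1(15)+hi=7(82)=97
lo=1(15)+hi=6(71)=86
lo=2(28)+hi=6(71)=99
lo=2(28)+hi=5(54)=82
lo=3(37)+hi=5(54)=91

Yes: 37+54=91


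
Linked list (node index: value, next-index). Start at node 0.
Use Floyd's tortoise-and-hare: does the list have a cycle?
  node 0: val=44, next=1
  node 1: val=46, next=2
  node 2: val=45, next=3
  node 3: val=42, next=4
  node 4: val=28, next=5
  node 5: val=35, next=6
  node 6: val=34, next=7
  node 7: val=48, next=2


Floyd's tortoise (slow, +1) and hare (fast, +2):
  init: slow=0, fast=0
  step 1: slow=1, fast=2
  step 2: slow=2, fast=4
  step 3: slow=3, fast=6
  step 4: slow=4, fast=2
  step 5: slow=5, fast=4
  step 6: slow=6, fast=6
  slow == fast at node 6: cycle detected

Cycle: yes


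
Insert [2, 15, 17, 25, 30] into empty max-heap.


Insert 2: [2]
Insert 15: [15, 2]
Insert 17: [17, 2, 15]
Insert 25: [25, 17, 15, 2]
Insert 30: [30, 25, 15, 2, 17]

Final heap: [30, 25, 15, 2, 17]


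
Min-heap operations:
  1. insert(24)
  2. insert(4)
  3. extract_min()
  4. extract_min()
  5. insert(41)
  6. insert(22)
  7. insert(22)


insert(24) -> [24]
insert(4) -> [4, 24]
extract_min()->4, [24]
extract_min()->24, []
insert(41) -> [41]
insert(22) -> [22, 41]
insert(22) -> [22, 41, 22]

Final heap: [22, 41, 22]


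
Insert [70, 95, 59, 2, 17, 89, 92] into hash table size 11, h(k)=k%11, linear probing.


Insert 70: h=4 -> slot 4
Insert 95: h=7 -> slot 7
Insert 59: h=4, 1 probes -> slot 5
Insert 2: h=2 -> slot 2
Insert 17: h=6 -> slot 6
Insert 89: h=1 -> slot 1
Insert 92: h=4, 4 probes -> slot 8

Table: [None, 89, 2, None, 70, 59, 17, 95, 92, None, None]


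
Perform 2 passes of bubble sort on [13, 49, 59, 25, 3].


Initial: [13, 49, 59, 25, 3]
Pass 1: [13, 49, 25, 3, 59] (2 swaps)
Pass 2: [13, 25, 3, 49, 59] (2 swaps)

After 2 passes: [13, 25, 3, 49, 59]


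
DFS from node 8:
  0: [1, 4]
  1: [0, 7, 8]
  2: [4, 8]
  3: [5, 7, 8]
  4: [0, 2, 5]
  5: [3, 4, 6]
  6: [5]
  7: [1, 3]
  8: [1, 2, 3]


Visit 8, push [3, 2, 1]
Visit 1, push [7, 0]
Visit 0, push [4]
Visit 4, push [5, 2]
Visit 2, push []
Visit 5, push [6, 3]
Visit 3, push [7]
Visit 7, push []
Visit 6, push []

DFS order: [8, 1, 0, 4, 2, 5, 3, 7, 6]


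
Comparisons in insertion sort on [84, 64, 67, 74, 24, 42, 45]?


Algorithm: insertion sort
Input: [84, 64, 67, 74, 24, 42, 45]
Sorted: [24, 42, 45, 64, 67, 74, 84]

19


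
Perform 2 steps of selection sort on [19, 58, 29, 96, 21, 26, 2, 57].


Initial: [19, 58, 29, 96, 21, 26, 2, 57]
Step 1: min=2 at 6
  Swap: [2, 58, 29, 96, 21, 26, 19, 57]
Step 2: min=19 at 6
  Swap: [2, 19, 29, 96, 21, 26, 58, 57]

After 2 steps: [2, 19, 29, 96, 21, 26, 58, 57]


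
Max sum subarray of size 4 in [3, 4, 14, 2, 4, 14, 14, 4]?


[0:4]: 23
[1:5]: 24
[2:6]: 34
[3:7]: 34
[4:8]: 36

Max: 36 at [4:8]


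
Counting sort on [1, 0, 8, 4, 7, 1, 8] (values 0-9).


Input: [1, 0, 8, 4, 7, 1, 8]
Counts: [1, 2, 0, 0, 1, 0, 0, 1, 2, 0]

Sorted: [0, 1, 1, 4, 7, 8, 8]


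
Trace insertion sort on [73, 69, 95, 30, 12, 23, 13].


Initial: [73, 69, 95, 30, 12, 23, 13]
Insert 69: [69, 73, 95, 30, 12, 23, 13]
Insert 95: [69, 73, 95, 30, 12, 23, 13]
Insert 30: [30, 69, 73, 95, 12, 23, 13]
Insert 12: [12, 30, 69, 73, 95, 23, 13]
Insert 23: [12, 23, 30, 69, 73, 95, 13]
Insert 13: [12, 13, 23, 30, 69, 73, 95]

Sorted: [12, 13, 23, 30, 69, 73, 95]


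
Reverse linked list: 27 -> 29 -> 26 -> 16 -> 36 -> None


Step 1: curr=27, set curr.next=prev(None) | reversed so far: 27
Step 2: curr=29, set curr.next=prev(27) | reversed so far: 29 -> 27
Step 3: curr=26, set curr.next=prev(29) | reversed so far: 26 -> 29 -> 27
Step 4: curr=16, set curr.next=prev(26) | reversed so far: 16 -> 26 -> 29 -> 27
Step 5: curr=36, set curr.next=prev(16) | reversed so far: 36 -> 16 -> 26 -> 29 -> 27

36 -> 16 -> 26 -> 29 -> 27 -> None


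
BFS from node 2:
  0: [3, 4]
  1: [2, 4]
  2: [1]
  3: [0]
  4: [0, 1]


Visit 2, enqueue [1]
Visit 1, enqueue [4]
Visit 4, enqueue [0]
Visit 0, enqueue [3]
Visit 3, enqueue []

BFS order: [2, 1, 4, 0, 3]


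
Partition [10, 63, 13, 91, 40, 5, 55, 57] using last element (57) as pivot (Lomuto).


Pivot: 57
  10 <= 57: advance i (no swap)
  13 <= 57: swap -> [10, 13, 63, 91, 40, 5, 55, 57]
  40 <= 57: swap -> [10, 13, 40, 91, 63, 5, 55, 57]
  5 <= 57: swap -> [10, 13, 40, 5, 63, 91, 55, 57]
  55 <= 57: swap -> [10, 13, 40, 5, 55, 91, 63, 57]
Place pivot at 5: [10, 13, 40, 5, 55, 57, 63, 91]

Partitioned: [10, 13, 40, 5, 55, 57, 63, 91]


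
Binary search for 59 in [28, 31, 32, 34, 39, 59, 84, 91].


Step 1: lo=0, hi=7, mid=3, val=34
Step 2: lo=4, hi=7, mid=5, val=59

Found at index 5


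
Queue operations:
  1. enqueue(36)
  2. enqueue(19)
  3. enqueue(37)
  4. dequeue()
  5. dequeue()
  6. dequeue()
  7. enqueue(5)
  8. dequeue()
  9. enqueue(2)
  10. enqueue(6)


enqueue(36) -> [36]
enqueue(19) -> [36, 19]
enqueue(37) -> [36, 19, 37]
dequeue()->36, [19, 37]
dequeue()->19, [37]
dequeue()->37, []
enqueue(5) -> [5]
dequeue()->5, []
enqueue(2) -> [2]
enqueue(6) -> [2, 6]

Final queue: [2, 6]


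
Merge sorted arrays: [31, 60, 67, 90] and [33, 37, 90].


Take 31 from A
Take 33 from B
Take 37 from B
Take 60 from A
Take 67 from A
Take 90 from A

Merged: [31, 33, 37, 60, 67, 90, 90]


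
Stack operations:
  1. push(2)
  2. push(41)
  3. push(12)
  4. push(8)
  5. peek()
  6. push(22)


push(2) -> [2]
push(41) -> [2, 41]
push(12) -> [2, 41, 12]
push(8) -> [2, 41, 12, 8]
peek()->8
push(22) -> [2, 41, 12, 8, 22]

Final stack: [2, 41, 12, 8, 22]


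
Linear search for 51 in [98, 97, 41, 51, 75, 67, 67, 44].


i=0: 98!=51
i=1: 97!=51
i=2: 41!=51
i=3: 51==51 found!

Found at 3, 4 comps


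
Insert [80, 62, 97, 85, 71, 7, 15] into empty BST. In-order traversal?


Insert 80: root
Insert 62: L from 80
Insert 97: R from 80
Insert 85: R from 80 -> L from 97
Insert 71: L from 80 -> R from 62
Insert 7: L from 80 -> L from 62
Insert 15: L from 80 -> L from 62 -> R from 7

In-order: [7, 15, 62, 71, 80, 85, 97]


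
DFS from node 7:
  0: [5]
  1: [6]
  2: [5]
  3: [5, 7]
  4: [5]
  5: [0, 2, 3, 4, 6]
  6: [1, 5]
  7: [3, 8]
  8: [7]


Visit 7, push [8, 3]
Visit 3, push [5]
Visit 5, push [6, 4, 2, 0]
Visit 0, push []
Visit 2, push []
Visit 4, push []
Visit 6, push [1]
Visit 1, push []
Visit 8, push []

DFS order: [7, 3, 5, 0, 2, 4, 6, 1, 8]


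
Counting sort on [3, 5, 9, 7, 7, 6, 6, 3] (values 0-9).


Input: [3, 5, 9, 7, 7, 6, 6, 3]
Counts: [0, 0, 0, 2, 0, 1, 2, 2, 0, 1]

Sorted: [3, 3, 5, 6, 6, 7, 7, 9]


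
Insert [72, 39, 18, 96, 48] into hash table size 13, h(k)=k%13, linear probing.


Insert 72: h=7 -> slot 7
Insert 39: h=0 -> slot 0
Insert 18: h=5 -> slot 5
Insert 96: h=5, 1 probes -> slot 6
Insert 48: h=9 -> slot 9

Table: [39, None, None, None, None, 18, 96, 72, None, 48, None, None, None]


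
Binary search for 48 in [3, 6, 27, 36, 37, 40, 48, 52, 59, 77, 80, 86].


Step 1: lo=0, hi=11, mid=5, val=40
Step 2: lo=6, hi=11, mid=8, val=59
Step 3: lo=6, hi=7, mid=6, val=48

Found at index 6


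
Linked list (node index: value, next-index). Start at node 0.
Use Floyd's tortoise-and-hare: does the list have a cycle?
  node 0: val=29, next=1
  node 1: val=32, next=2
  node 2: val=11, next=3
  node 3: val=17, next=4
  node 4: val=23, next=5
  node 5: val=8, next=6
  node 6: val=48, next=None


Floyd's tortoise (slow, +1) and hare (fast, +2):
  init: slow=0, fast=0
  step 1: slow=1, fast=2
  step 2: slow=2, fast=4
  step 3: slow=3, fast=6
  step 4: fast -> None, no cycle

Cycle: no


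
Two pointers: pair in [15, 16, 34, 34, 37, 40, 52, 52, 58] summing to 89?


lo=0(15)+hi=8(58)=73
lo=1(16)+hi=8(58)=74
lo=2(34)+hi=8(58)=92
lo=2(34)+hi=7(52)=86
lo=3(34)+hi=7(52)=86
lo=4(37)+hi=7(52)=89

Yes: 37+52=89


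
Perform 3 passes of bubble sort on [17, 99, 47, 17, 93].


Initial: [17, 99, 47, 17, 93]
Pass 1: [17, 47, 17, 93, 99] (3 swaps)
Pass 2: [17, 17, 47, 93, 99] (1 swaps)
Pass 3: [17, 17, 47, 93, 99] (0 swaps)

After 3 passes: [17, 17, 47, 93, 99]


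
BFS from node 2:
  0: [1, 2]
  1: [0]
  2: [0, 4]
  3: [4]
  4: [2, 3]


Visit 2, enqueue [0, 4]
Visit 0, enqueue [1]
Visit 4, enqueue [3]
Visit 1, enqueue []
Visit 3, enqueue []

BFS order: [2, 0, 4, 1, 3]


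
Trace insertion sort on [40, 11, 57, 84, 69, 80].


Initial: [40, 11, 57, 84, 69, 80]
Insert 11: [11, 40, 57, 84, 69, 80]
Insert 57: [11, 40, 57, 84, 69, 80]
Insert 84: [11, 40, 57, 84, 69, 80]
Insert 69: [11, 40, 57, 69, 84, 80]
Insert 80: [11, 40, 57, 69, 80, 84]

Sorted: [11, 40, 57, 69, 80, 84]


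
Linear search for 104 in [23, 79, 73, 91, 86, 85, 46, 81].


i=0: 23!=104
i=1: 79!=104
i=2: 73!=104
i=3: 91!=104
i=4: 86!=104
i=5: 85!=104
i=6: 46!=104
i=7: 81!=104

Not found, 8 comps


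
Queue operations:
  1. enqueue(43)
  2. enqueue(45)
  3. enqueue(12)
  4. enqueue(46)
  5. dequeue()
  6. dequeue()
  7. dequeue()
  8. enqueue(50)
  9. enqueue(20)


enqueue(43) -> [43]
enqueue(45) -> [43, 45]
enqueue(12) -> [43, 45, 12]
enqueue(46) -> [43, 45, 12, 46]
dequeue()->43, [45, 12, 46]
dequeue()->45, [12, 46]
dequeue()->12, [46]
enqueue(50) -> [46, 50]
enqueue(20) -> [46, 50, 20]

Final queue: [46, 50, 20]


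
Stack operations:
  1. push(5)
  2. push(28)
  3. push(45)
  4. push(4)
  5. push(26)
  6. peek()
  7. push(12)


push(5) -> [5]
push(28) -> [5, 28]
push(45) -> [5, 28, 45]
push(4) -> [5, 28, 45, 4]
push(26) -> [5, 28, 45, 4, 26]
peek()->26
push(12) -> [5, 28, 45, 4, 26, 12]

Final stack: [5, 28, 45, 4, 26, 12]


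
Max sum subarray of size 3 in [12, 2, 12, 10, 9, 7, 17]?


[0:3]: 26
[1:4]: 24
[2:5]: 31
[3:6]: 26
[4:7]: 33

Max: 33 at [4:7]


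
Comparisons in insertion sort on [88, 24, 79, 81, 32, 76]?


Algorithm: insertion sort
Input: [88, 24, 79, 81, 32, 76]
Sorted: [24, 32, 76, 79, 81, 88]

13


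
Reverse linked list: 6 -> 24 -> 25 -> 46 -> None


Step 1: curr=6, set curr.next=prev(None) | reversed so far: 6
Step 2: curr=24, set curr.next=prev(6) | reversed so far: 24 -> 6
Step 3: curr=25, set curr.next=prev(24) | reversed so far: 25 -> 24 -> 6
Step 4: curr=46, set curr.next=prev(25) | reversed so far: 46 -> 25 -> 24 -> 6

46 -> 25 -> 24 -> 6 -> None


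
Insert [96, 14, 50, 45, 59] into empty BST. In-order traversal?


Insert 96: root
Insert 14: L from 96
Insert 50: L from 96 -> R from 14
Insert 45: L from 96 -> R from 14 -> L from 50
Insert 59: L from 96 -> R from 14 -> R from 50

In-order: [14, 45, 50, 59, 96]


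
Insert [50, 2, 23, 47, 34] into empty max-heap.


Insert 50: [50]
Insert 2: [50, 2]
Insert 23: [50, 2, 23]
Insert 47: [50, 47, 23, 2]
Insert 34: [50, 47, 23, 2, 34]

Final heap: [50, 47, 23, 2, 34]


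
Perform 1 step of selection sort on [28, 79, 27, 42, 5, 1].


Initial: [28, 79, 27, 42, 5, 1]
Step 1: min=1 at 5
  Swap: [1, 79, 27, 42, 5, 28]

After 1 step: [1, 79, 27, 42, 5, 28]


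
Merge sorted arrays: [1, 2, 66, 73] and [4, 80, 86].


Take 1 from A
Take 2 from A
Take 4 from B
Take 66 from A
Take 73 from A

Merged: [1, 2, 4, 66, 73, 80, 86]


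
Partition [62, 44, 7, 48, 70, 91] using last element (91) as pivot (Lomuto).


Pivot: 91
  62 <= 91: advance i (no swap)
  44 <= 91: advance i (no swap)
  7 <= 91: advance i (no swap)
  48 <= 91: advance i (no swap)
  70 <= 91: advance i (no swap)
Place pivot at 5: [62, 44, 7, 48, 70, 91]

Partitioned: [62, 44, 7, 48, 70, 91]


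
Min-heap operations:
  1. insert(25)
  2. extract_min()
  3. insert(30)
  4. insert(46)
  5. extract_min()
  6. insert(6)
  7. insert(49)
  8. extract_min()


insert(25) -> [25]
extract_min()->25, []
insert(30) -> [30]
insert(46) -> [30, 46]
extract_min()->30, [46]
insert(6) -> [6, 46]
insert(49) -> [6, 46, 49]
extract_min()->6, [46, 49]

Final heap: [46, 49]


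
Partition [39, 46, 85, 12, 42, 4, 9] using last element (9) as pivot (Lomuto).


Pivot: 9
  4 <= 9: swap -> [4, 46, 85, 12, 42, 39, 9]
Place pivot at 1: [4, 9, 85, 12, 42, 39, 46]

Partitioned: [4, 9, 85, 12, 42, 39, 46]


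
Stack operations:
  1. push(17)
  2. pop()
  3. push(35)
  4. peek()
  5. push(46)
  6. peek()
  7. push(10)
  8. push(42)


push(17) -> [17]
pop()->17, []
push(35) -> [35]
peek()->35
push(46) -> [35, 46]
peek()->46
push(10) -> [35, 46, 10]
push(42) -> [35, 46, 10, 42]

Final stack: [35, 46, 10, 42]


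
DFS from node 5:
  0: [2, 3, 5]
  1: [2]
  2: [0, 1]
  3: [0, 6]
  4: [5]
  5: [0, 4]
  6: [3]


Visit 5, push [4, 0]
Visit 0, push [3, 2]
Visit 2, push [1]
Visit 1, push []
Visit 3, push [6]
Visit 6, push []
Visit 4, push []

DFS order: [5, 0, 2, 1, 3, 6, 4]


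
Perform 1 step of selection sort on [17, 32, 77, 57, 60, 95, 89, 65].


Initial: [17, 32, 77, 57, 60, 95, 89, 65]
Step 1: min=17 at 0
  Swap: [17, 32, 77, 57, 60, 95, 89, 65]

After 1 step: [17, 32, 77, 57, 60, 95, 89, 65]


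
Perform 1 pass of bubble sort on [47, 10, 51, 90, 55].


Initial: [47, 10, 51, 90, 55]
Pass 1: [10, 47, 51, 55, 90] (2 swaps)

After 1 pass: [10, 47, 51, 55, 90]


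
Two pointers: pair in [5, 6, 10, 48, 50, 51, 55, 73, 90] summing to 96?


lo=0(5)+hi=8(90)=95
lo=1(6)+hi=8(90)=96

Yes: 6+90=96


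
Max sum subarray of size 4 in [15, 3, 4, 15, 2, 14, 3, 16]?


[0:4]: 37
[1:5]: 24
[2:6]: 35
[3:7]: 34
[4:8]: 35

Max: 37 at [0:4]


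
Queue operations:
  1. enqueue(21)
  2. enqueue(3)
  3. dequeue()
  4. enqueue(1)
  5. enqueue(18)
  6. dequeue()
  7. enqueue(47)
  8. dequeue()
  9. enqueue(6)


enqueue(21) -> [21]
enqueue(3) -> [21, 3]
dequeue()->21, [3]
enqueue(1) -> [3, 1]
enqueue(18) -> [3, 1, 18]
dequeue()->3, [1, 18]
enqueue(47) -> [1, 18, 47]
dequeue()->1, [18, 47]
enqueue(6) -> [18, 47, 6]

Final queue: [18, 47, 6]


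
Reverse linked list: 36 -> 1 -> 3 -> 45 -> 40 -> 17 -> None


Step 1: curr=36, set curr.next=prev(None) | reversed so far: 36
Step 2: curr=1, set curr.next=prev(36) | reversed so far: 1 -> 36
Step 3: curr=3, set curr.next=prev(1) | reversed so far: 3 -> 1 -> 36
Step 4: curr=45, set curr.next=prev(3) | reversed so far: 45 -> 3 -> 1 -> 36
Step 5: curr=40, set curr.next=prev(45) | reversed so far: 40 -> 45 -> 3 -> 1 -> 36
Step 6: curr=17, set curr.next=prev(40) | reversed so far: 17 -> 40 -> 45 -> 3 -> 1 -> 36

17 -> 40 -> 45 -> 3 -> 1 -> 36 -> None


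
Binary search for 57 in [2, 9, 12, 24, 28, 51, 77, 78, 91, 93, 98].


Step 1: lo=0, hi=10, mid=5, val=51
Step 2: lo=6, hi=10, mid=8, val=91
Step 3: lo=6, hi=7, mid=6, val=77

Not found


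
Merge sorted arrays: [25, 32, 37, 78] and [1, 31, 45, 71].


Take 1 from B
Take 25 from A
Take 31 from B
Take 32 from A
Take 37 from A
Take 45 from B
Take 71 from B

Merged: [1, 25, 31, 32, 37, 45, 71, 78]


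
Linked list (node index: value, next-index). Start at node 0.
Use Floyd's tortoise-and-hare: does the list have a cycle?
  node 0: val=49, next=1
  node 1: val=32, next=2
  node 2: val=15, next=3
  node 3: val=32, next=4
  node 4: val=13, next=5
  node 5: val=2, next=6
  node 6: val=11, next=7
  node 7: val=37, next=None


Floyd's tortoise (slow, +1) and hare (fast, +2):
  init: slow=0, fast=0
  step 1: slow=1, fast=2
  step 2: slow=2, fast=4
  step 3: slow=3, fast=6
  step 4: fast 6->7->None, no cycle

Cycle: no


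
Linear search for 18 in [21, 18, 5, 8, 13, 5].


i=0: 21!=18
i=1: 18==18 found!

Found at 1, 2 comps


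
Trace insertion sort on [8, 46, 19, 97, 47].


Initial: [8, 46, 19, 97, 47]
Insert 46: [8, 46, 19, 97, 47]
Insert 19: [8, 19, 46, 97, 47]
Insert 97: [8, 19, 46, 97, 47]
Insert 47: [8, 19, 46, 47, 97]

Sorted: [8, 19, 46, 47, 97]


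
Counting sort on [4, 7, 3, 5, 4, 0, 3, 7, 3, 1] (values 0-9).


Input: [4, 7, 3, 5, 4, 0, 3, 7, 3, 1]
Counts: [1, 1, 0, 3, 2, 1, 0, 2, 0, 0]

Sorted: [0, 1, 3, 3, 3, 4, 4, 5, 7, 7]


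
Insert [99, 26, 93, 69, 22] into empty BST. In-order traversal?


Insert 99: root
Insert 26: L from 99
Insert 93: L from 99 -> R from 26
Insert 69: L from 99 -> R from 26 -> L from 93
Insert 22: L from 99 -> L from 26

In-order: [22, 26, 69, 93, 99]


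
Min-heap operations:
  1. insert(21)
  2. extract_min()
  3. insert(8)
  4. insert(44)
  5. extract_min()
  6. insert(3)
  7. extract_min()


insert(21) -> [21]
extract_min()->21, []
insert(8) -> [8]
insert(44) -> [8, 44]
extract_min()->8, [44]
insert(3) -> [3, 44]
extract_min()->3, [44]

Final heap: [44]


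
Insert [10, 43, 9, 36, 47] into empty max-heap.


Insert 10: [10]
Insert 43: [43, 10]
Insert 9: [43, 10, 9]
Insert 36: [43, 36, 9, 10]
Insert 47: [47, 43, 9, 10, 36]

Final heap: [47, 43, 9, 10, 36]


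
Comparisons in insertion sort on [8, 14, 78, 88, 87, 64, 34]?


Algorithm: insertion sort
Input: [8, 14, 78, 88, 87, 64, 34]
Sorted: [8, 14, 34, 64, 78, 87, 88]

14


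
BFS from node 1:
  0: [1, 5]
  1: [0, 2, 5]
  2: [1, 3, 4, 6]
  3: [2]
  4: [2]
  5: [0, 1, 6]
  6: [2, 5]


Visit 1, enqueue [0, 2, 5]
Visit 0, enqueue []
Visit 2, enqueue [3, 4, 6]
Visit 5, enqueue []
Visit 3, enqueue []
Visit 4, enqueue []
Visit 6, enqueue []

BFS order: [1, 0, 2, 5, 3, 4, 6]


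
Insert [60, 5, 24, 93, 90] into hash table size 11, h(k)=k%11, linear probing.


Insert 60: h=5 -> slot 5
Insert 5: h=5, 1 probes -> slot 6
Insert 24: h=2 -> slot 2
Insert 93: h=5, 2 probes -> slot 7
Insert 90: h=2, 1 probes -> slot 3

Table: [None, None, 24, 90, None, 60, 5, 93, None, None, None]


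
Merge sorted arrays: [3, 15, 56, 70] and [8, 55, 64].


Take 3 from A
Take 8 from B
Take 15 from A
Take 55 from B
Take 56 from A
Take 64 from B

Merged: [3, 8, 15, 55, 56, 64, 70]


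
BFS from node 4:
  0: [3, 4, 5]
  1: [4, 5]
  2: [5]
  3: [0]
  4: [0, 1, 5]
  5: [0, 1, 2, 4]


Visit 4, enqueue [0, 1, 5]
Visit 0, enqueue [3]
Visit 1, enqueue []
Visit 5, enqueue [2]
Visit 3, enqueue []
Visit 2, enqueue []

BFS order: [4, 0, 1, 5, 3, 2]
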